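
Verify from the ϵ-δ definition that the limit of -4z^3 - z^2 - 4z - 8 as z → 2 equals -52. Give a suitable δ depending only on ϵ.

Suppose ϵ > 0. We want δ > 0 such that 0 < |z − 2| < δ implies |(-4z^3 - z^2 - 4z - 8) + 52| < ϵ.
(-4z^3 - z^2 - 4z - 8) + 52 = -4z^3 - z^2 - 4z + 44 = (z − 2)(-4z^2 - 9z - 22).
So |(-4z^3 - z^2 - 4z - 8) + 52| = |z − 2|·|-4z^2 - 9z - 22|.
Require δ ≤ 1. Then |z − 2| < 1 gives |z| < 3, and by the triangle inequality |-4z^2 - 9z - 22| ≤ 4·3^2 + 9·3 + 22 = 85.
Hence |(-4z^3 - z^2 - 4z - 8) + 52| ≤ 85|z − 2| < ϵ provided |z − 2| < ϵ/85.
Choosing δ = min(1, ϵ/85) ensures both conditions, hence |(-4z^3 - z^2 - 4z - 8) + 52| < ϵ.

δ = min(1, ϵ/85)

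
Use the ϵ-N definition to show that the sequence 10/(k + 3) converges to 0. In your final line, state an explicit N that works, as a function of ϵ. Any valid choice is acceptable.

N = 10/ϵ

Let ϵ > 0. For k ≥ 1, |10/(k + 3) − 0| = 10/(k + 3) ≤ 10/k.
We need 10/k < ϵ, i.e. k > 10/ϵ.
Take N = 10/ϵ. If k > N then |10/(k + 3)| ≤ 10/k < ϵ.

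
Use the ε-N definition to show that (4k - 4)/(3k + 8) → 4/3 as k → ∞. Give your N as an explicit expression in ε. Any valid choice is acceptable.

Fix ε > 0. For k ≥ 1, |(4k - 4)/(3k + 8) − (4/3)| = |-44|/(3(3k + 8)) = 44/(3(3k + 8)).
Since 3k + 8 ≥ 3k for k ≥ 1, this is ≤ 44/(3·3k) = (44/9)/k.
So |(4k - 4)/(3k + 8) − (4/3)| < ε whenever k > (44/9)/ε.
Take N = (44/9)/ε. If k > N then |(4k - 4)/(3k + 8) − (4/3)| ≤ (44/9)/k < ε.

N = (44/9)/ε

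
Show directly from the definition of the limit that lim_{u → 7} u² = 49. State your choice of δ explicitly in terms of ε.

Let ε > 0. We seek δ > 0 with 0 < |u − 7| < δ ⇒ |u² − 49| < ε.
Factor: u² − 49 = (u − 7)(u + 7), so |u² − 49| = |u − 7|·|u + 7|.
Impose δ ≤ 1 so that |u| < 8; then |u + 7| ≤ 15.
Hence |u² − 49| ≤ 15|u − 7|, which is < ε once |u − 7| < ε/15.
Take δ = min(1, ε/15). If 0 < |u − 7| < δ then both bounds hold and |u² − 49| ≤ 15|u − 7| < 15·(ε/15) = ε.

δ = min(1, ε/15)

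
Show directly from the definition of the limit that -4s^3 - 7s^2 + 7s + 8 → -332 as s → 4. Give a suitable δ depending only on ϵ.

δ = min(2, ϵ/367)

Suppose ϵ > 0. We want δ > 0 such that 0 < |s − 4| < δ implies |(-4s^3 - 7s^2 + 7s + 8) + 332| < ϵ.
(-4s^3 - 7s^2 + 7s + 8) + 332 = -4s^3 - 7s^2 + 7s + 340 = (s − 4)(-4s^2 - 23s - 85).
So |(-4s^3 - 7s^2 + 7s + 8) + 332| = |s − 4|·|-4s^2 - 23s - 85|.
Assume first that |s − 4| < 2, so |s| < 6. Then |-4s^2 - 23s - 85| ≤ 4·6^2 + 23·6 + 85 = 367.
Hence |(-4s^3 - 7s^2 + 7s + 8) + 332| ≤ 367|s − 4| < ϵ provided |s − 4| < ϵ/367.
Choosing δ = min(2, ϵ/367) ensures both conditions, hence |(-4s^3 - 7s^2 + 7s + 8) + 332| < ϵ.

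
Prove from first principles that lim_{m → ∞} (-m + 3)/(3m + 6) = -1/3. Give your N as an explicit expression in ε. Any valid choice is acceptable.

N = (5/3)/ε

Let ε > 0. For m ≥ 1, |(-m + 3)/(3m + 6) + 1/3| = |15|/(3(3m + 6)) = 15/(3(3m + 6)).
Since 3m + 6 ≥ 3m for m ≥ 1, this is ≤ 15/(3·3m) = (5/3)/m.
So |(-m + 3)/(3m + 6) + 1/3| < ε whenever m > (5/3)/ε.
Take N = (5/3)/ε. If m > N then |(-m + 3)/(3m + 6) + 1/3| ≤ (5/3)/m < ε.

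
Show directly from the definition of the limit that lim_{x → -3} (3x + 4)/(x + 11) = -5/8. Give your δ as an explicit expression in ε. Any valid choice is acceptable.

δ = min(4, (32/29)ε)

Let ε > 0. We want δ > 0 with 0 < |x + 3| < δ ⇒ |(3x + 4)/(x + 11) + 5/8| < ε.
Combining over a common denominator, (3x + 4)/(x + 11) + 5/8 = [(3x + 4)·8 − (-5)·(x + 11)] / [8·(x + 11)] = 29(x + 3) / (8(x + 11)).
So |(3x + 4)/(x + 11) + 5/8| = 29|x + 3| / (8·|x + 11|).
Require δ ≤ 4, so |x + 11| ≥ |8| − |x + 3| > 8 − 4 = 4.
Hence |(3x + 4)/(x + 11) + 5/8| < 29|x + 3|/(8·4) = (29/32)|x + 3|, which is < ε once |x + 3| < (32/29)ε.
Take δ = min(4, (32/29)ε). Then 0 < |x + 3| < δ forces both bounds, so |(3x + 4)/(x + 11) + 5/8| < ε.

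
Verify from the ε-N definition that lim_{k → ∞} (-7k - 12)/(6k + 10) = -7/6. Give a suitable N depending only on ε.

Let ε > 0. For k ≥ 1, |(-7k - 12)/(6k + 10) + 7/6| = |-2|/(6(6k + 10)) = 2/(6(6k + 10)).
Since 6k + 10 ≥ 6k for k ≥ 1, this is ≤ 2/(6·6k) = (1/18)/k.
So |(-7k - 12)/(6k + 10) + 7/6| < ε whenever k > (1/18)/ε.
Take N = (1/18)/ε. If k > N then |(-7k - 12)/(6k + 10) + 7/6| ≤ (1/18)/k < ε.

N = (1/18)/ε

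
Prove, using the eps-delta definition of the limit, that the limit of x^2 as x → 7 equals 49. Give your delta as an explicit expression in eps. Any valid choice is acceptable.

Let eps > 0. We seek delta > 0 with 0 < |x − 7| < delta ⇒ |x^2 − 49| < eps.
Factor: x^2 − 49 = (x − 7)(x + 7), so |x^2 − 49| = |x − 7|·|x + 7|.
Restrict delta ≤ 1. Then |x − 7| < 1 gives |x| < 8, so by the triangle inequality |x + 7| ≤ 8 + 7 = 15.
Hence |x^2 − 49| ≤ 15|x − 7|, which is < eps once |x − 7| < eps/15.
Take delta = min(1, eps/15). If 0 < |x − 7| < delta then both bounds hold and |x^2 − 49| ≤ 15|x − 7| < 15·(eps/15) = eps.

delta = min(1, eps/15)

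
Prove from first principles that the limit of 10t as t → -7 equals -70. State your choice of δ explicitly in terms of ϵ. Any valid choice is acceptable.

δ = ϵ/10

Fix ϵ > 0. We need δ > 0 so that 0 < |t + 7| < δ implies |(10t) + 70| < ϵ.
|(10t) + 70| = |10t + 70| = 10|t + 7|.
So 10|t + 7| < ϵ exactly when |t + 7| < ϵ/10.
Take δ = ϵ/10. If 0 < |t + 7| < δ then |(10t) + 70| = 10|t + 7| < 10·(ϵ/10) = ϵ.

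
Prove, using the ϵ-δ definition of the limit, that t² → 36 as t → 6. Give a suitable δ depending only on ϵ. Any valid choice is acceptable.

Fix ϵ > 0. We seek δ > 0 with 0 < |t − 6| < δ ⇒ |t² − 36| < ϵ.
Factor: t² − 36 = (t − 6)(t + 6), so |t² − 36| = |t − 6|·|t + 6|.
Restrict δ ≤ 1. Then |t − 6| < 1 gives |t| < 7, so by the triangle inequality |t + 6| ≤ 7 + 6 = 13.
Hence |t² − 36| ≤ 13|t − 6|, which is < ϵ once |t − 6| < ϵ/13.
Take δ = min(1, ϵ/13). If 0 < |t − 6| < δ then both bounds hold and |t² − 36| ≤ 13|t − 6| < 13·(ϵ/13) = ϵ.

δ = min(1, ϵ/13)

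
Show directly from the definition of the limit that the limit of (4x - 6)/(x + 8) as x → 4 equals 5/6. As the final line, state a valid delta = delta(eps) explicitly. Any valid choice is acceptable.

Let eps > 0 be given. We want delta > 0 with 0 < |x − 4| < delta ⇒ |(4x - 6)/(x + 8) − (5/6)| < eps.
Combining over a common denominator, (4x - 6)/(x + 8) − (5/6) = [(4x - 6)·12 − 10·(x + 8)] / [12·(x + 8)] = 38(x − 4) / (12(x + 8)).
So |(4x - 6)/(x + 8) − (5/6)| = 38|x − 4| / (12·|x + 8|).
Restrict delta ≤ 6. Then |x − 4| < 6 gives |x + 8| = |(x − 4) + 12| ≥ 12 − 6 = 6.
Hence |(4x - 6)/(x + 8) − (5/6)| < 38|x − 4|/(12·6) = (19/36)|x − 4|, which is < eps once |x − 4| < (36/19)eps.
Take delta = min(6, (36/19)eps). Then 0 < |x − 4| < delta forces both bounds, so |(4x - 6)/(x + 8) − (5/6)| < eps.

delta = min(6, (36/19)eps)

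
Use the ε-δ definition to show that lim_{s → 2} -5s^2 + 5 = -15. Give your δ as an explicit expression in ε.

Fix ε > 0. We want δ > 0 such that 0 < |s − 2| < δ implies |(-5s^2 + 5) + 15| < ε.
(-5s^2 + 5) + 15 = -5s^2 + 20 = (s − 2)(-5s - 10).
So |(-5s^2 + 5) + 15| = |s − 2|·|-5s - 10|.
Assume first that |s − 2| < 1, so |s| < 3. Then |-5s - 10| ≤ 5·3 + 10 = 25.
Hence |(-5s^2 + 5) + 15| ≤ 25|s − 2| < ε provided |s − 2| < ε/25.
Take δ = min(1, ε/25). Then 0 < |s − 2| < δ gives both |s − 2| < 1 and |s − 2| < ε/25, so |(-5s^2 + 5) + 15| < ε.

δ = min(1, ε/25)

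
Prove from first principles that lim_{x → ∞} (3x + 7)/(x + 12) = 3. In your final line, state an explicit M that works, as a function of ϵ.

M = 29/ϵ

Let ϵ > 0. We seek M > 0 such that x > M implies |(3x + 7)/(x + 12) − 3| < ϵ.
(3x + 7)/(x + 12) − 3 = ((3x + 7) − 3(x + 12)) / ((x + 12)) = -29/((x + 12)).
For x > 0 we have x + 12 > x, so |(3x + 7)/(x + 12) − 3| = 29/((x + 12)) < 29/(x) = 29/x.
Thus |(3x + 7)/(x + 12) − 3| < ϵ whenever x > 29/ϵ.
Take M = 29/ϵ. If x > M then |(3x + 7)/(x + 12) − 3| < 29/x < ϵ.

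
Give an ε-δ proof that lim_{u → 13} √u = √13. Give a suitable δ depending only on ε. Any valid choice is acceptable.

δ = min(13, √13·ε)

Fix ε > 0. We want δ > 0 such that 0 < |u − 13| < δ implies |√u − √13| < ε.
Rationalise: √u − √13 = (u − 13)/(√u + √13), so |√u − √13| = |u − 13|/(√u + √13).
Restrict δ ≤ 13 so that |u − 13| < 13 forces u > 0, and then √u + √13 > √13.
Hence |√u − √13| < |u − 13|/√13, which is < ε once |u − 13| < √13·ε.
Take δ = min(13, √13·ε). If 0 < |u − 13| < δ then u > 0 and |√u − √13| < |u − 13|/√13 < ε.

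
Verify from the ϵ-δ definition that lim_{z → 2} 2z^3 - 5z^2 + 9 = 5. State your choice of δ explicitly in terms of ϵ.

δ = min(2, ϵ/38)

Suppose ϵ > 0. We want δ > 0 such that 0 < |z − 2| < δ implies |(2z^3 - 5z^2 + 9) − 5| < ϵ.
(2z^3 - 5z^2 + 9) − 5 = 2z^3 - 5z^2 + 4 = (z − 2)(2z^2 - z - 2).
So |(2z^3 - 5z^2 + 9) − 5| = |z − 2|·|2z^2 - z - 2|.
Assume first that |z − 2| < 2, so |z| < 4. Then |2z^2 - z - 2| ≤ 2·4^2 + 4 + 2 = 38.
Hence |(2z^3 - 5z^2 + 9) − 5| ≤ 38|z − 2| < ϵ provided |z − 2| < ϵ/38.
Take δ = min(2, ϵ/38). Then 0 < |z − 2| < δ gives both |z − 2| < 2 and |z − 2| < ϵ/38, so |(2z^3 - 5z^2 + 9) − 5| < ϵ.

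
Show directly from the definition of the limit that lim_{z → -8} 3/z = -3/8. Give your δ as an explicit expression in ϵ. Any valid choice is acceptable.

δ = min(4, (32/3)ϵ)

Suppose ϵ > 0. We seek δ > 0 such that 0 < |z + 8| < δ implies |3/z + 3/8| < ϵ.
|3/z + 3/8| = 3·|-8 − z|/(8·|z|) = 3|z + 8|/(8|z|).
Restrict δ ≤ 4. Then |z + 8| < 4 gives |z| > 4, so 8|z| > 32.
Then |3/z + 3/8| < 3|z + 8|/32, which is < ϵ when |z + 8| < (32/3)ϵ.
Take δ = min(4, (32/3)ϵ). Then 0 < |z + 8| < δ gives both |z + 8| < 4 and |z + 8| < (32/3)ϵ, so |3/z + 3/8| < ϵ.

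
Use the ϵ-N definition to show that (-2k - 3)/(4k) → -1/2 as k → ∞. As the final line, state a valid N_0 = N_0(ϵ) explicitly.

Fix ϵ > 0. For k ≥ 1, |(-2k - 3)/(4k) + 1/2| = |-12|/(4(4k)) = 12/(4(4k)).
Since 4k ≥ 4k for k ≥ 1, this is ≤ 12/(4·4k) = (3/4)/k.
So |(-2k - 3)/(4k) + 1/2| < ϵ whenever k > (3/4)/ϵ.
Take N_0 = (3/4)/ϵ. If k > N_0 then |(-2k - 3)/(4k) + 1/2| ≤ (3/4)/k < ϵ.

N_0 = (3/4)/ϵ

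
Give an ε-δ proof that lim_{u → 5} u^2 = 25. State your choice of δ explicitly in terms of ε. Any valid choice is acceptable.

Fix ε > 0. We seek δ > 0 with 0 < |u − 5| < δ ⇒ |u^2 − 25| < ε.
Factor: u^2 − 25 = (u − 5)(u + 5), so |u^2 − 25| = |u − 5|·|u + 5|.
Impose δ ≤ 1 so that |u| < 6; then |u + 5| ≤ 11.
Hence |u^2 − 25| ≤ 11|u − 5|, which is < ε once |u − 5| < ε/11.
Take δ = min(1, ε/11). If 0 < |u − 5| < δ then both bounds hold and |u^2 − 25| ≤ 11|u − 5| < 11·(ε/11) = ε.

δ = min(1, ε/11)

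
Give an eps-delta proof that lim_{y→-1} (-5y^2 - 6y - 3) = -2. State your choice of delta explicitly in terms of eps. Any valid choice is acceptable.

Suppose eps > 0. We want delta > 0 such that 0 < |y + 1| < delta implies |(-5y^2 - 6y - 3) + 2| < eps.
(-5y^2 - 6y - 3) + 2 = -5y^2 - 6y - 1 = (y + 1)(-5y - 1).
So |(-5y^2 - 6y - 3) + 2| = |y + 1|·|-5y - 1|.
Require delta ≤ 1. Then |y + 1| < 1 gives |y| < 2, and by the triangle inequality |-5y - 1| ≤ 5·2 + 1 = 11.
Hence |(-5y^2 - 6y - 3) + 2| ≤ 11|y + 1| < eps provided |y + 1| < eps/11.
Take delta = min(1, eps/11). Then 0 < |y + 1| < delta gives both |y + 1| < 1 and |y + 1| < eps/11, so |(-5y^2 - 6y - 3) + 2| < eps.

delta = min(1, eps/11)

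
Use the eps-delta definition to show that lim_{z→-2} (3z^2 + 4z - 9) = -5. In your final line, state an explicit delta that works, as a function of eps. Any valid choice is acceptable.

delta = min(1, eps/11)

Suppose eps > 0. We want delta > 0 such that 0 < |z + 2| < delta implies |(3z^2 + 4z - 9) + 5| < eps.
(3z^2 + 4z - 9) + 5 = 3z^2 + 4z - 4 = (z + 2)(3z - 2).
So |(3z^2 + 4z - 9) + 5| = |z + 2|·|3z - 2|.
Assume first that |z + 2| < 1, so |z| < 3. Then |3z - 2| ≤ 3·3 + 2 = 11.
Hence |(3z^2 + 4z - 9) + 5| ≤ 11|z + 2| < eps provided |z + 2| < eps/11.
Take delta = min(1, eps/11). Then 0 < |z + 2| < delta gives both |z + 2| < 1 and |z + 2| < eps/11, so |(3z^2 + 4z - 9) + 5| < eps.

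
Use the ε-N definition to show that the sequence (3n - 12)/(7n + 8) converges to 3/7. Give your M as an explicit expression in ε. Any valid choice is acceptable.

Fix ε > 0. For n ≥ 1, |(3n - 12)/(7n + 8) − (3/7)| = |-108|/(7(7n + 8)) = 108/(7(7n + 8)).
Since 7n + 8 ≥ 7n for n ≥ 1, this is ≤ 108/(7·7n) = (108/49)/n.
So |(3n - 12)/(7n + 8) − (3/7)| < ε whenever n > (108/49)/ε.
Take M = (108/49)/ε. If n > M then |(3n - 12)/(7n + 8) − (3/7)| ≤ (108/49)/n < ε.

M = (108/49)/ε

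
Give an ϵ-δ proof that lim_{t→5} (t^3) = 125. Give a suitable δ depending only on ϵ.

δ = min(1, ϵ/91)

Let ϵ > 0. We seek δ > 0 with 0 < |t − 5| < δ ⇒ |t^3 − 125| < ϵ.
Factor: t^3 − 125 = (t − 5)(t^2 + 5t + 25), so |t^3 − 125| = |t − 5|·|t^2 + 5t + 25|.
Impose δ ≤ 1 so that |t| < 6; then |t^2 + 5t + 25| ≤ 91.
Hence |t^3 − 125| ≤ 91|t − 5|, which is < ϵ once |t − 5| < ϵ/91.
Take δ = min(1, ϵ/91). If 0 < |t − 5| < δ then both bounds hold and |t^3 − 125| ≤ 91|t − 5| < 91·(ϵ/91) = ϵ.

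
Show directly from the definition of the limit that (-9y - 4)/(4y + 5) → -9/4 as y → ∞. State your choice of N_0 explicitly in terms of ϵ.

N_0 = (29/16)/ϵ

Let ϵ > 0 be given. We seek N_0 > 0 such that y > N_0 implies |(-9y - 4)/(4y + 5) + 9/4| < ϵ.
(-9y - 4)/(4y + 5) + 9/4 = (4(-9y - 4) − (-9)(4y + 5)) / (4(4y + 5)) = 29/(4(4y + 5)).
For y > 0 we have 4y + 5 > 4y, so |(-9y - 4)/(4y + 5) + 9/4| = 29/(4(4y + 5)) < 29/(4·4y) = (29/16)/y.
Thus |(-9y - 4)/(4y + 5) + 9/4| < ϵ whenever y > (29/16)/ϵ.
Take N_0 = (29/16)/ϵ. If y > N_0 then |(-9y - 4)/(4y + 5) + 9/4| < (29/16)/y < ϵ.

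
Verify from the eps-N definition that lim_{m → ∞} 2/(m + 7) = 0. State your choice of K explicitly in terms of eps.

K = 2/eps

Let eps > 0 be given. For m ≥ 1, |2/(m + 7) − 0| = 2/(m + 7) ≤ 2/m.
We need 2/m < eps, i.e. m > 2/eps.
Take K = 2/eps. If m > K then |2/(m + 7)| ≤ 2/m < eps.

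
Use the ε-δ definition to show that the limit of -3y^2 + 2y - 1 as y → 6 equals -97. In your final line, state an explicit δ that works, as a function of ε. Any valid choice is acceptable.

δ = min(2, ε/40)

Let ε > 0. We want δ > 0 such that 0 < |y − 6| < δ implies |(-3y^2 + 2y - 1) + 97| < ε.
(-3y^2 + 2y - 1) + 97 = -3y^2 + 2y + 96 = (y − 6)(-3y - 16).
So |(-3y^2 + 2y - 1) + 97| = |y − 6|·|-3y - 16|.
Assume first that |y − 6| < 2, so |y| < 8. Then |-3y - 16| ≤ 3·8 + 16 = 40.
Hence |(-3y^2 + 2y - 1) + 97| ≤ 40|y − 6| < ε provided |y − 6| < ε/40.
Choosing δ = min(2, ε/40) ensures both conditions, hence |(-3y^2 + 2y - 1) + 97| < ε.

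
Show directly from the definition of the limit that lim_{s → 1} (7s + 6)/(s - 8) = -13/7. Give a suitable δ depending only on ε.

Fix ε > 0. We want δ > 0 with 0 < |s − 1| < δ ⇒ |(7s + 6)/(s - 8) + 13/7| < ε.
Combining over a common denominator, (7s + 6)/(s - 8) + 13/7 = [(7s + 6)·(-7) − 13·(s - 8)] / [(-7)·(s - 8)] = -62(s − 1) / ((-7)(s - 8)).
So |(7s + 6)/(s - 8) + 13/7| = 62|s − 1| / (7·|s − 8|).
Restrict δ ≤ 7/2. Then |s − 1| < 7/2 gives |s − 8| = |(s − 1) + (-7)| ≥ 7 − 7/2 = 7/2.
Hence |(7s + 6)/(s - 8) + 13/7| < 62|s − 1|/(7·(7/2)) = (124/49)|s − 1|, which is < ε once |s − 1| < (49/124)ε.
Take δ = min(7/2, (49/124)ε). Then 0 < |s − 1| < δ forces both bounds, so |(7s + 6)/(s - 8) + 13/7| < ε.

δ = min(7/2, (49/124)ε)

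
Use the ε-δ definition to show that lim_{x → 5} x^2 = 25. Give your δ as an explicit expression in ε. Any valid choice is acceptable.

Let ε > 0 be given. We seek δ > 0 with 0 < |x − 5| < δ ⇒ |x^2 − 25| < ε.
Factor: x^2 − 25 = (x − 5)(x + 5), so |x^2 − 25| = |x − 5|·|x + 5|.
Restrict δ ≤ 2. Then |x − 5| < 2 gives |x| < 7, so by the triangle inequality |x + 5| ≤ 7 + 5 = 12.
Hence |x^2 − 25| ≤ 12|x − 5|, which is < ε once |x − 5| < ε/12.
Take δ = min(2, ε/12). If 0 < |x − 5| < δ then both bounds hold and |x^2 − 25| ≤ 12|x − 5| < 12·(ε/12) = ε.

δ = min(2, ε/12)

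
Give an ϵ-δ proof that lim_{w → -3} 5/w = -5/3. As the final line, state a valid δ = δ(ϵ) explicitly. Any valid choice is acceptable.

Let ϵ > 0 be given. We seek δ > 0 such that 0 < |w + 3| < δ implies |5/w + 5/3| < ϵ.
|5/w + 5/3| = 5·|-3 − w|/(3·|w|) = 5|w + 3|/(3|w|).
Restrict δ ≤ 3/2. Then |w + 3| < 3/2 gives |w| > 3/2, so 3|w| > 9/2.
Then |5/w + 5/3| < 5|w + 3|/(9/2), which is < ϵ when |w + 3| < (9/10)ϵ.
Take δ = min(3/2, (9/10)ϵ). Then 0 < |w + 3| < δ gives both |w + 3| < 3/2 and |w + 3| < (9/10)ϵ, so |5/w + 5/3| < ϵ.

δ = min(3/2, (9/10)ϵ)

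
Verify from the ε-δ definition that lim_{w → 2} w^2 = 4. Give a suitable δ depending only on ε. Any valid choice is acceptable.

δ = min(1, ε/5)

Let ε > 0 be given. We seek δ > 0 with 0 < |w − 2| < δ ⇒ |w^2 − 4| < ε.
Factor: w^2 − 4 = (w − 2)(w + 2), so |w^2 − 4| = |w − 2|·|w + 2|.
Impose δ ≤ 1 so that |w| < 3; then |w + 2| ≤ 5.
Hence |w^2 − 4| ≤ 5|w − 2|, which is < ε once |w − 2| < ε/5.
Take δ = min(1, ε/5). If 0 < |w − 2| < δ then both bounds hold and |w^2 − 4| ≤ 5|w − 2| < 5·(ε/5) = ε.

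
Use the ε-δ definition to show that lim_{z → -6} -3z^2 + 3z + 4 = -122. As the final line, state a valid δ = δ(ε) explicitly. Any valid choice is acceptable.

Let ε > 0 be given. We want δ > 0 such that 0 < |z + 6| < δ implies |(-3z^2 + 3z + 4) + 122| < ε.
(-3z^2 + 3z + 4) + 122 = -3z^2 + 3z + 126 = (z + 6)(-3z + 21).
So |(-3z^2 + 3z + 4) + 122| = |z + 6|·|-3z + 21|.
Require δ ≤ 1. Then |z + 6| < 1 gives |z| < 7, and by the triangle inequality |-3z + 21| ≤ 3·7 + 21 = 42.
Hence |(-3z^2 + 3z + 4) + 122| ≤ 42|z + 6| < ε provided |z + 6| < ε/42.
Take δ = min(1, ε/42). Then 0 < |z + 6| < δ gives both |z + 6| < 1 and |z + 6| < ε/42, so |(-3z^2 + 3z + 4) + 122| < ε.

δ = min(1, ε/42)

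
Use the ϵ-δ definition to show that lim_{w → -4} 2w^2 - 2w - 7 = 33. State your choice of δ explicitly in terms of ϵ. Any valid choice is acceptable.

Fix ϵ > 0. We want δ > 0 such that 0 < |w + 4| < δ implies |(2w^2 - 2w - 7) − 33| < ϵ.
(2w^2 - 2w - 7) − 33 = 2w^2 - 2w - 40 = (w + 4)(2w - 10).
So |(2w^2 - 2w - 7) − 33| = |w + 4|·|2w - 10|.
Assume first that |w + 4| < 1, so |w| < 5. Then |2w - 10| ≤ 2·5 + 10 = 20.
Hence |(2w^2 - 2w - 7) − 33| ≤ 20|w + 4| < ϵ provided |w + 4| < ϵ/20.
Choosing δ = min(1, ϵ/20) ensures both conditions, hence |(2w^2 - 2w - 7) − 33| < ϵ.

δ = min(1, ϵ/20)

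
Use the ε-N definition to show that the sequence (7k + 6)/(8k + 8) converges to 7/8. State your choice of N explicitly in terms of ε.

Suppose ε > 0. For k ≥ 1, |(7k + 6)/(8k + 8) − (7/8)| = |-8|/(8(8k + 8)) = 8/(8(8k + 8)).
Since 8k + 8 ≥ 8k for k ≥ 1, this is ≤ 8/(8·8k) = (1/8)/k.
So |(7k + 6)/(8k + 8) − (7/8)| < ε whenever k > (1/8)/ε.
Take N = (1/8)/ε. If k > N then |(7k + 6)/(8k + 8) − (7/8)| ≤ (1/8)/k < ε.

N = (1/8)/ε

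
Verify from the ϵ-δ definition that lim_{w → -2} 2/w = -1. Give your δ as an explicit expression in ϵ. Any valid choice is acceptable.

Fix ϵ > 0. We seek δ > 0 such that 0 < |w + 2| < δ implies |2/w + 1| < ϵ.
|2/w + 1| = 2·|-2 − w|/(2·|w|) = 2|w + 2|/(2|w|).
Require δ ≤ 1 so that |w| > 2 − 1 = 1, hence 2|w| > 2.
Then |2/w + 1| < 2|w + 2|/2, which is < ϵ when |w + 2| < ϵ.
Take δ = min(1, ϵ). Then 0 < |w + 2| < δ gives both |w + 2| < 1 and |w + 2| < ϵ, so |2/w + 1| < ϵ.

δ = min(1, ϵ)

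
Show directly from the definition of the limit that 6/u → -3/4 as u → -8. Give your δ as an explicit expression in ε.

δ = min(4, (16/3)ε)

Let ε > 0. We seek δ > 0 such that 0 < |u + 8| < δ implies |6/u + 3/4| < ε.
|6/u + 3/4| = 6·|-8 − u|/(8·|u|) = 6|u + 8|/(8|u|).
Restrict δ ≤ 4. Then |u + 8| < 4 gives |u| > 4, so 8|u| > 32.
Then |6/u + 3/4| < 6|u + 8|/32, which is < ε when |u + 8| < (16/3)ε.
Take δ = min(4, (16/3)ε). Then 0 < |u + 8| < δ gives both |u + 8| < 4 and |u + 8| < (16/3)ε, so |6/u + 3/4| < ε.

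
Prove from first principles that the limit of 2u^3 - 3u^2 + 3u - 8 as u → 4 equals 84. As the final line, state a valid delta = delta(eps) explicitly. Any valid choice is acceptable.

Let eps > 0. We want delta > 0 such that 0 < |u − 4| < delta implies |(2u^3 - 3u^2 + 3u - 8) − 84| < eps.
(2u^3 - 3u^2 + 3u - 8) − 84 = 2u^3 - 3u^2 + 3u - 92 = (u − 4)(2u^2 + 5u + 23).
So |(2u^3 - 3u^2 + 3u - 8) − 84| = |u − 4|·|2u^2 + 5u + 23|.
Assume first that |u − 4| < 2, so |u| < 6. Then |2u^2 + 5u + 23| ≤ 2·6^2 + 5·6 + 23 = 125.
Hence |(2u^3 - 3u^2 + 3u - 8) − 84| ≤ 125|u − 4| < eps provided |u − 4| < eps/125.
Choosing delta = min(2, eps/125) ensures both conditions, hence |(2u^3 - 3u^2 + 3u - 8) − 84| < eps.

delta = min(2, eps/125)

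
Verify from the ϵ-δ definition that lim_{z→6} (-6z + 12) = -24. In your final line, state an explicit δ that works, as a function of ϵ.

Fix ϵ > 0. We need δ > 0 so that 0 < |z − 6| < δ implies |(-6z + 12) + 24| < ϵ.
|(-6z + 12) + 24| = |-6z + 36| = 6|z − 6|.
Thus it suffices that |z − 6| < ϵ/6.
Take δ = ϵ/6. If 0 < |z − 6| < δ then |(-6z + 12) + 24| = 6|z − 6| < 6·(ϵ/6) = ϵ.

δ = ϵ/6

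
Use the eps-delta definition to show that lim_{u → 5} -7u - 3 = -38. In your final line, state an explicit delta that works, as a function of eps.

delta = eps/7

Let eps > 0 be given. We need delta > 0 so that 0 < |u − 5| < delta implies |(-7u - 3) + 38| < eps.
Since (-7u - 3) + 38 = -7(u − 5), we have |(-7u - 3) + 38| = 7|u − 5|.
Thus it suffices that |u − 5| < eps/7.
Take delta = eps/7. If 0 < |u − 5| < delta then |(-7u - 3) + 38| = 7|u − 5| < 7·(eps/7) = eps.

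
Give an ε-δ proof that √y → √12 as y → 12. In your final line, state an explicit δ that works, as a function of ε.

δ = min(12, √12·ε)

Fix ε > 0. We want δ > 0 such that 0 < |y − 12| < δ implies |√y − √12| < ε.
Multiplying by the conjugate, |√y − √12| = |y − 12|/(√y + √12).
Restrict δ ≤ 12 so that |y − 12| < 12 forces y > 0, and then √y + √12 > √12.
Hence |√y − √12| < |y − 12|/√12, which is < ε once |y − 12| < √12·ε.
Take δ = min(12, √12·ε). If 0 < |y − 12| < δ then y > 0 and |√y − √12| < |y − 12|/√12 < ε.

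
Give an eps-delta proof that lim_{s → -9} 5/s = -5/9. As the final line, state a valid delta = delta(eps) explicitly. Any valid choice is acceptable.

Suppose eps > 0. We seek delta > 0 such that 0 < |s + 9| < delta implies |5/s + 5/9| < eps.
|5/s + 5/9| = 5·|-9 − s|/(9·|s|) = 5|s + 9|/(9|s|).
Require delta ≤ 9/2 so that |s| > 9 − 9/2 = 9/2, hence 9|s| > 81/2.
Then |5/s + 5/9| < 5|s + 9|/(81/2), which is < eps when |s + 9| < (81/10)eps.
Take delta = min(9/2, (81/10)eps). Then 0 < |s + 9| < delta gives both |s + 9| < 9/2 and |s + 9| < (81/10)eps, so |5/s + 5/9| < eps.

delta = min(9/2, (81/10)eps)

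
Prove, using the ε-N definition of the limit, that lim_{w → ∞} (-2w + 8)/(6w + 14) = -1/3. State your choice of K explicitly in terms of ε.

Let ε > 0 be given. We seek K > 0 such that w > K implies |(-2w + 8)/(6w + 14) + 1/3| < ε.
(-2w + 8)/(6w + 14) + 1/3 = (6(-2w + 8) − (-2)(6w + 14)) / (6(6w + 14)) = 76/(6(6w + 14)).
For w > 0 we have 6w + 14 > 6w, so |(-2w + 8)/(6w + 14) + 1/3| = 76/(6(6w + 14)) < 76/(6·6w) = (19/9)/w.
Thus |(-2w + 8)/(6w + 14) + 1/3| < ε whenever w > (19/9)/ε.
Take K = (19/9)/ε. If w > K then |(-2w + 8)/(6w + 14) + 1/3| < (19/9)/w < ε.

K = (19/9)/ε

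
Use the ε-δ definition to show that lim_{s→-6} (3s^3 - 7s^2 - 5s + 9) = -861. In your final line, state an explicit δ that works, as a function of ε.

Let ε > 0. We want δ > 0 such that 0 < |s + 6| < δ implies |(3s^3 - 7s^2 - 5s + 9) + 861| < ε.
(3s^3 - 7s^2 - 5s + 9) + 861 = 3s^3 - 7s^2 - 5s + 870 = (s + 6)(3s^2 - 25s + 145).
So |(3s^3 - 7s^2 - 5s + 9) + 861| = |s + 6|·|3s^2 - 25s + 145|.
Assume first that |s + 6| < 2, so |s| < 8. Then |3s^2 - 25s + 145| ≤ 3·8^2 + 25·8 + 145 = 537.
Hence |(3s^3 - 7s^2 - 5s + 9) + 861| ≤ 537|s + 6| < ε provided |s + 6| < ε/537.
Choosing δ = min(2, ε/537) ensures both conditions, hence |(3s^3 - 7s^2 - 5s + 9) + 861| < ε.

δ = min(2, ε/537)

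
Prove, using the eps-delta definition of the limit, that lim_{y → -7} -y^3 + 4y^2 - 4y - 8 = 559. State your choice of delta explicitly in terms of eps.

delta = min(1, eps/233)

Let eps > 0 be given. We want delta > 0 such that 0 < |y + 7| < delta implies |(-y^3 + 4y^2 - 4y - 8) − 559| < eps.
(-y^3 + 4y^2 - 4y - 8) − 559 = -y^3 + 4y^2 - 4y - 567 = (y + 7)(-y^2 + 11y - 81).
So |(-y^3 + 4y^2 - 4y - 8) − 559| = |y + 7|·|-y^2 + 11y - 81|.
Require delta ≤ 1. Then |y + 7| < 1 gives |y| < 8, and by the triangle inequality |-y^2 + 11y - 81| ≤ 8^2 + 11·8 + 81 = 233.
Hence |(-y^3 + 4y^2 - 4y - 8) − 559| ≤ 233|y + 7| < eps provided |y + 7| < eps/233.
Choosing delta = min(1, eps/233) ensures both conditions, hence |(-y^3 + 4y^2 - 4y - 8) − 559| < eps.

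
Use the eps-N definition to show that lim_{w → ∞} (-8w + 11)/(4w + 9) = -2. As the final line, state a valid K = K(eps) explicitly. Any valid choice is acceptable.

Let eps > 0. We seek K > 0 such that w > K implies |(-8w + 11)/(4w + 9) + 2| < eps.
(-8w + 11)/(4w + 9) + 2 = (4(-8w + 11) − (-8)(4w + 9)) / (4(4w + 9)) = 116/(4(4w + 9)).
For w > 0 we have 4w + 9 > 4w, so |(-8w + 11)/(4w + 9) + 2| = 116/(4(4w + 9)) < 116/(4·4w) = (29/4)/w.
Thus |(-8w + 11)/(4w + 9) + 2| < eps whenever w > (29/4)/eps.
Take K = (29/4)/eps. If w > K then |(-8w + 11)/(4w + 9) + 2| < (29/4)/w < eps.

K = (29/4)/eps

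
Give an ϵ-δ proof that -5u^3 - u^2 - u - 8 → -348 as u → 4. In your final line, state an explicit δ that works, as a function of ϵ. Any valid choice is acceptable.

δ = min(2, ϵ/391)

Fix ϵ > 0. We want δ > 0 such that 0 < |u − 4| < δ implies |(-5u^3 - u^2 - u - 8) + 348| < ϵ.
(-5u^3 - u^2 - u - 8) + 348 = -5u^3 - u^2 - u + 340 = (u − 4)(-5u^2 - 21u - 85).
So |(-5u^3 - u^2 - u - 8) + 348| = |u − 4|·|-5u^2 - 21u - 85|.
Assume first that |u − 4| < 2, so |u| < 6. Then |-5u^2 - 21u - 85| ≤ 5·6^2 + 21·6 + 85 = 391.
Hence |(-5u^3 - u^2 - u - 8) + 348| ≤ 391|u − 4| < ϵ provided |u − 4| < ϵ/391.
Choosing δ = min(2, ϵ/391) ensures both conditions, hence |(-5u^3 - u^2 - u - 8) + 348| < ϵ.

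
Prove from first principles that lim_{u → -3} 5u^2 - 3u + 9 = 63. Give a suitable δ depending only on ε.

Suppose ε > 0. We want δ > 0 such that 0 < |u + 3| < δ implies |(5u^2 - 3u + 9) − 63| < ε.
(5u^2 - 3u + 9) − 63 = 5u^2 - 3u - 54 = (u + 3)(5u - 18).
So |(5u^2 - 3u + 9) − 63| = |u + 3|·|5u - 18|.
Require δ ≤ 1. Then |u + 3| < 1 gives |u| < 4, and by the triangle inequality |5u - 18| ≤ 5·4 + 18 = 38.
Hence |(5u^2 - 3u + 9) − 63| ≤ 38|u + 3| < ε provided |u + 3| < ε/38.
Take δ = min(1, ε/38). Then 0 < |u + 3| < δ gives both |u + 3| < 1 and |u + 3| < ε/38, so |(5u^2 - 3u + 9) − 63| < ε.

δ = min(1, ε/38)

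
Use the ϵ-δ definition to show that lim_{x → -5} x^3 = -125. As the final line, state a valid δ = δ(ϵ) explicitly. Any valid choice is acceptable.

Fix ϵ > 0. We seek δ > 0 with 0 < |x + 5| < δ ⇒ |x^3 + 125| < ϵ.
Factor: x^3 + 125 = (x + 5)(x^2 - 5x + 25), so |x^3 + 125| = |x + 5|·|x^2 - 5x + 25|.
Impose δ ≤ 2 so that |x| < 7; then |x^2 - 5x + 25| ≤ 109.
Hence |x^3 + 125| ≤ 109|x + 5|, which is < ϵ once |x + 5| < ϵ/109.
Take δ = min(2, ϵ/109). If 0 < |x + 5| < δ then both bounds hold and |x^3 + 125| ≤ 109|x + 5| < 109·(ϵ/109) = ϵ.

δ = min(2, ϵ/109)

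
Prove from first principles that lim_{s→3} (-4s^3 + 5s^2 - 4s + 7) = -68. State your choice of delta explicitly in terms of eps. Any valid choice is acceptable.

delta = min(1, eps/117)

Let eps > 0 be given. We want delta > 0 such that 0 < |s − 3| < delta implies |(-4s^3 + 5s^2 - 4s + 7) + 68| < eps.
(-4s^3 + 5s^2 - 4s + 7) + 68 = -4s^3 + 5s^2 - 4s + 75 = (s − 3)(-4s^2 - 7s - 25).
So |(-4s^3 + 5s^2 - 4s + 7) + 68| = |s − 3|·|-4s^2 - 7s - 25|.
Assume first that |s − 3| < 1, so |s| < 4. Then |-4s^2 - 7s - 25| ≤ 4·4^2 + 7·4 + 25 = 117.
Hence |(-4s^3 + 5s^2 - 4s + 7) + 68| ≤ 117|s − 3| < eps provided |s − 3| < eps/117.
Take delta = min(1, eps/117). Then 0 < |s − 3| < delta gives both |s − 3| < 1 and |s − 3| < eps/117, so |(-4s^3 + 5s^2 - 4s + 7) + 68| < eps.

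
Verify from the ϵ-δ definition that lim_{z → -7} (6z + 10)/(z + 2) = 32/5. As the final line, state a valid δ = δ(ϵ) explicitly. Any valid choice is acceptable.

Let ϵ > 0. We want δ > 0 with 0 < |z + 7| < δ ⇒ |(6z + 10)/(z + 2) − (32/5)| < ϵ.
Combining over a common denominator, (6z + 10)/(z + 2) − (32/5) = [(6z + 10)·(-5) − (-32)·(z + 2)] / [(-5)·(z + 2)] = 2(z + 7) / ((-5)(z + 2)).
So |(6z + 10)/(z + 2) − (32/5)| = 2|z + 7| / (5·|z + 2|).
Require δ ≤ 5/2, so |z + 2| ≥ |-5| − |z + 7| > 5 − 5/2 = 5/2.
Hence |(6z + 10)/(z + 2) − (32/5)| < 2|z + 7|/(5·(5/2)) = (4/25)|z + 7|, which is < ϵ once |z + 7| < (25/4)ϵ.
Take δ = min(5/2, (25/4)ϵ). Then 0 < |z + 7| < δ forces both bounds, so |(6z + 10)/(z + 2) − (32/5)| < ϵ.

δ = min(5/2, (25/4)ϵ)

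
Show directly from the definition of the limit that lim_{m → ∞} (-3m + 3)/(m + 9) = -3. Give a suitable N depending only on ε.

Suppose ε > 0. For m ≥ 1, |(-3m + 3)/(m + 9) + 3| = |30|/((m + 9)) = 30/((m + 9)).
Since m + 9 ≥ m for m ≥ 1, this is ≤ 30/(m) = 30/m.
So |(-3m + 3)/(m + 9) + 3| < ε whenever m > 30/ε.
Take N = 30/ε. If m > N then |(-3m + 3)/(m + 9) + 3| ≤ 30/m < ε.

N = 30/ε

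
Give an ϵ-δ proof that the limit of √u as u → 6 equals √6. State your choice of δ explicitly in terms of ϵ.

δ = min(6, √6·ϵ)

Suppose ϵ > 0. We want δ > 0 such that 0 < |u − 6| < δ implies |√u − √6| < ϵ.
Rationalise: √u − √6 = (u − 6)/(√u + √6), so |√u − √6| = |u − 6|/(√u + √6).
Restrict δ ≤ 6 so that |u − 6| < 6 forces u > 0, and then √u + √6 > √6.
Hence |√u − √6| < |u − 6|/√6, which is < ϵ once |u − 6| < √6·ϵ.
Take δ = min(6, √6·ϵ). If 0 < |u − 6| < δ then u > 0 and |√u − √6| < |u − 6|/√6 < ϵ.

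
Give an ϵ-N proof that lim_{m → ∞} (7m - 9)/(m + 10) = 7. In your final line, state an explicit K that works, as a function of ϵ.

Fix ϵ > 0. For m ≥ 1, |(7m - 9)/(m + 10) − 7| = |-79|/((m + 10)) = 79/((m + 10)).
Since m + 10 ≥ m for m ≥ 1, this is ≤ 79/(m) = 79/m.
So |(7m - 9)/(m + 10) − 7| < ϵ whenever m > 79/ϵ.
Take K = 79/ϵ. If m > K then |(7m - 9)/(m + 10) − 7| ≤ 79/m < ϵ.

K = 79/ϵ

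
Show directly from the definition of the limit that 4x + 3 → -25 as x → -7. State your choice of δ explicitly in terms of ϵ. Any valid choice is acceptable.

Let ϵ > 0. We need δ > 0 so that 0 < |x + 7| < δ implies |(4x + 3) + 25| < ϵ.
Since (4x + 3) + 25 = 4(x + 7), we have |(4x + 3) + 25| = 4|x + 7|.
So 4|x + 7| < ϵ exactly when |x + 7| < ϵ/4.
Choosing δ = ϵ/4 gives |(4x + 3) + 25| = 4|x + 7| < ϵ whenever |x + 7| < δ.

δ = ϵ/4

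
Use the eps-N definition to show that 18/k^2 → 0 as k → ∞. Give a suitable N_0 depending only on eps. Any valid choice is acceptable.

Fix eps > 0. For k ≥ 1, |18/k^2 − 0| = 18/k^2.
18/k^2 < eps ⇔ k^2 > 18/eps ⇔ k > (18/eps)^{1/2}.
Take N_0 = (18/eps)^{1/2}. Then k > N_0 implies 18/k^2 < eps.

N_0 = (18/eps)^{1/2}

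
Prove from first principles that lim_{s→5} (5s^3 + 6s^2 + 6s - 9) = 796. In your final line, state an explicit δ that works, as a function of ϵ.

Fix ϵ > 0. We want δ > 0 such that 0 < |s − 5| < δ implies |(5s^3 + 6s^2 + 6s - 9) − 796| < ϵ.
(5s^3 + 6s^2 + 6s - 9) − 796 = 5s^3 + 6s^2 + 6s - 805 = (s − 5)(5s^2 + 31s + 161).
So |(5s^3 + 6s^2 + 6s - 9) − 796| = |s − 5|·|5s^2 + 31s + 161|.
Assume first that |s − 5| < 1, so |s| < 6. Then |5s^2 + 31s + 161| ≤ 5·6^2 + 31·6 + 161 = 527.
Hence |(5s^3 + 6s^2 + 6s - 9) − 796| ≤ 527|s − 5| < ϵ provided |s − 5| < ϵ/527.
Choosing δ = min(1, ϵ/527) ensures both conditions, hence |(5s^3 + 6s^2 + 6s - 9) − 796| < ϵ.

δ = min(1, ϵ/527)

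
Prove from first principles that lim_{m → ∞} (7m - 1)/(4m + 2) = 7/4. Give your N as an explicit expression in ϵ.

N = (9/8)/ϵ

Suppose ϵ > 0. For m ≥ 1, |(7m - 1)/(4m + 2) − (7/4)| = |-18|/(4(4m + 2)) = 18/(4(4m + 2)).
Since 4m + 2 ≥ 4m for m ≥ 1, this is ≤ 18/(4·4m) = (9/8)/m.
So |(7m - 1)/(4m + 2) − (7/4)| < ϵ whenever m > (9/8)/ϵ.
Take N = (9/8)/ϵ. If m > N then |(7m - 1)/(4m + 2) − (7/4)| ≤ (9/8)/m < ϵ.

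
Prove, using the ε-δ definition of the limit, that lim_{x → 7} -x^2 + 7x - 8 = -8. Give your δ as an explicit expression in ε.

δ = min(1, ε/8)

Suppose ε > 0. We want δ > 0 such that 0 < |x − 7| < δ implies |(-x^2 + 7x - 8) + 8| < ε.
(-x^2 + 7x - 8) + 8 = -x^2 + 7x = (x − 7)(-x).
So |(-x^2 + 7x - 8) + 8| = |x − 7|·|-x|.
Assume first that |x − 7| < 1, so |x| < 8. Then |-x| ≤ 8 = 8.
Hence |(-x^2 + 7x - 8) + 8| ≤ 8|x − 7| < ε provided |x − 7| < ε/8.
Choosing δ = min(1, ε/8) ensures both conditions, hence |(-x^2 + 7x - 8) + 8| < ε.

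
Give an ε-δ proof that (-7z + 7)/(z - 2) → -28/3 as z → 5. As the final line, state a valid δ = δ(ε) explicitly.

δ = min(3/2, (9/14)ε)

Suppose ε > 0. We want δ > 0 with 0 < |z − 5| < δ ⇒ |(-7z + 7)/(z - 2) + 28/3| < ε.
Combining over a common denominator, (-7z + 7)/(z - 2) + 28/3 = [(-7z + 7)·3 − (-28)·(z - 2)] / [3·(z - 2)] = 7(z − 5) / (3(z - 2)).
So |(-7z + 7)/(z - 2) + 28/3| = 7|z − 5| / (3·|z − 2|).
Restrict δ ≤ 3/2. Then |z − 5| < 3/2 gives |z − 2| = |(z − 5) + 3| ≥ 3 − 3/2 = 3/2.
Hence |(-7z + 7)/(z - 2) + 28/3| < 7|z − 5|/(3·(3/2)) = (14/9)|z − 5|, which is < ε once |z − 5| < (9/14)ε.
Take δ = min(3/2, (9/14)ε). Then 0 < |z − 5| < δ forces both bounds, so |(-7z + 7)/(z - 2) + 28/3| < ε.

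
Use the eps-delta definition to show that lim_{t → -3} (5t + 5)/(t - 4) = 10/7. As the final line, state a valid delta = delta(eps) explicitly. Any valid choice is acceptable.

Let eps > 0 be given. We want delta > 0 with 0 < |t + 3| < delta ⇒ |(5t + 5)/(t - 4) − (10/7)| < eps.
Combining over a common denominator, (5t + 5)/(t - 4) − (10/7) = [(5t + 5)·(-7) − (-10)·(t - 4)] / [(-7)·(t - 4)] = -25(t + 3) / ((-7)(t - 4)).
So |(5t + 5)/(t - 4) − (10/7)| = 25|t + 3| / (7·|t − 4|).
Restrict delta ≤ 7/2. Then |t + 3| < 7/2 gives |t − 4| = |(t + 3) + (-7)| ≥ 7 − 7/2 = 7/2.
Hence |(5t + 5)/(t - 4) − (10/7)| < 25|t + 3|/(7·(7/2)) = (50/49)|t + 3|, which is < eps once |t + 3| < (49/50)eps.
Take delta = min(7/2, (49/50)eps). Then 0 < |t + 3| < delta forces both bounds, so |(5t + 5)/(t - 4) − (10/7)| < eps.

delta = min(7/2, (49/50)eps)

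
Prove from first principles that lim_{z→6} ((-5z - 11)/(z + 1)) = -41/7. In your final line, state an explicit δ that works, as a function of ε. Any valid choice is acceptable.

Let ε > 0. We want δ > 0 with 0 < |z − 6| < δ ⇒ |(-5z - 11)/(z + 1) + 41/7| < ε.
Combining over a common denominator, (-5z - 11)/(z + 1) + 41/7 = [(-5z - 11)·7 − (-41)·(z + 1)] / [7·(z + 1)] = 6(z − 6) / (7(z + 1)).
So |(-5z - 11)/(z + 1) + 41/7| = 6|z − 6| / (7·|z + 1|).
Require δ ≤ 7/2, so |z + 1| ≥ |7| − |z − 6| > 7 − 7/2 = 7/2.
Hence |(-5z - 11)/(z + 1) + 41/7| < 6|z − 6|/(7·(7/2)) = (12/49)|z − 6|, which is < ε once |z − 6| < (49/12)ε.
Take δ = min(7/2, (49/12)ε). Then 0 < |z − 6| < δ forces both bounds, so |(-5z - 11)/(z + 1) + 41/7| < ε.

δ = min(7/2, (49/12)ε)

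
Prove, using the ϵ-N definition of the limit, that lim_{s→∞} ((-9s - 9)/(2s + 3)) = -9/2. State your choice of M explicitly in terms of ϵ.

M = (9/4)/ϵ

Let ϵ > 0. We seek M > 0 such that s > M implies |(-9s - 9)/(2s + 3) + 9/2| < ϵ.
(-9s - 9)/(2s + 3) + 9/2 = (2(-9s - 9) − (-9)(2s + 3)) / (2(2s + 3)) = 9/(2(2s + 3)).
For s > 0 we have 2s + 3 > 2s, so |(-9s - 9)/(2s + 3) + 9/2| = 9/(2(2s + 3)) < 9/(2·2s) = (9/4)/s.
Thus |(-9s - 9)/(2s + 3) + 9/2| < ϵ whenever s > (9/4)/ϵ.
Take M = (9/4)/ϵ. If s > M then |(-9s - 9)/(2s + 3) + 9/2| < (9/4)/s < ϵ.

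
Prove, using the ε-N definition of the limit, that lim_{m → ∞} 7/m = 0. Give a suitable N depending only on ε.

N = 7/ε

Let ε > 0 be given. For m ≥ 1, |7/m − 0| = 7/(m) ≤ 7/m.
We need 7/m < ε, i.e. m > 7/ε.
Take N = 7/ε. If m > N then |7/m| ≤ 7/m < ε.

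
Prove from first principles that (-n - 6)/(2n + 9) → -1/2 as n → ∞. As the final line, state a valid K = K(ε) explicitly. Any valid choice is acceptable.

K = (3/4)/ε

Let ε > 0 be given. For n ≥ 1, |(-n - 6)/(2n + 9) + 1/2| = |-3|/(2(2n + 9)) = 3/(2(2n + 9)).
Since 2n + 9 ≥ 2n for n ≥ 1, this is ≤ 3/(2·2n) = (3/4)/n.
So |(-n - 6)/(2n + 9) + 1/2| < ε whenever n > (3/4)/ε.
Take K = (3/4)/ε. If n > K then |(-n - 6)/(2n + 9) + 1/2| ≤ (3/4)/n < ε.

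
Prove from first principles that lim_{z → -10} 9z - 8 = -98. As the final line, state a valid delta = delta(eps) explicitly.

delta = eps/9

Let eps > 0. We need delta > 0 so that 0 < |z + 10| < delta implies |(9z - 8) + 98| < eps.
Since (9z - 8) + 98 = 9(z + 10), we have |(9z - 8) + 98| = 9|z + 10|.
So 9|z + 10| < eps exactly when |z + 10| < eps/9.
Take delta = eps/9. If 0 < |z + 10| < delta then |(9z - 8) + 98| = 9|z + 10| < 9·(eps/9) = eps.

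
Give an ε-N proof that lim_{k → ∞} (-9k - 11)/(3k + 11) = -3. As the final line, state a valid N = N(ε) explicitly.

Suppose ε > 0. For k ≥ 1, |(-9k - 11)/(3k + 11) + 3| = |66|/(3(3k + 11)) = 66/(3(3k + 11)).
Since 3k + 11 ≥ 3k for k ≥ 1, this is ≤ 66/(3·3k) = (22/3)/k.
So |(-9k - 11)/(3k + 11) + 3| < ε whenever k > (22/3)/ε.
Take N = (22/3)/ε. If k > N then |(-9k - 11)/(3k + 11) + 3| ≤ (22/3)/k < ε.

N = (22/3)/ε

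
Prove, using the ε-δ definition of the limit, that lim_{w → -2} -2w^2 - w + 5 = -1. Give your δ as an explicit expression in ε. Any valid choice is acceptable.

δ = min(1, ε/9)

Fix ε > 0. We want δ > 0 such that 0 < |w + 2| < δ implies |(-2w^2 - w + 5) + 1| < ε.
(-2w^2 - w + 5) + 1 = -2w^2 - w + 6 = (w + 2)(-2w + 3).
So |(-2w^2 - w + 5) + 1| = |w + 2|·|-2w + 3|.
Require δ ≤ 1. Then |w + 2| < 1 gives |w| < 3, and by the triangle inequality |-2w + 3| ≤ 2·3 + 3 = 9.
Hence |(-2w^2 - w + 5) + 1| ≤ 9|w + 2| < ε provided |w + 2| < ε/9.
Choosing δ = min(1, ε/9) ensures both conditions, hence |(-2w^2 - w + 5) + 1| < ε.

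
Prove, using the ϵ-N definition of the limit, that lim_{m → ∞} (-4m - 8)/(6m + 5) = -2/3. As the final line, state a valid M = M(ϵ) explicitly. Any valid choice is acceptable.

M = (7/9)/ϵ

Let ϵ > 0. For m ≥ 1, |(-4m - 8)/(6m + 5) + 2/3| = |-28|/(6(6m + 5)) = 28/(6(6m + 5)).
Since 6m + 5 ≥ 6m for m ≥ 1, this is ≤ 28/(6·6m) = (7/9)/m.
So |(-4m - 8)/(6m + 5) + 2/3| < ϵ whenever m > (7/9)/ϵ.
Take M = (7/9)/ϵ. If m > M then |(-4m - 8)/(6m + 5) + 2/3| ≤ (7/9)/m < ϵ.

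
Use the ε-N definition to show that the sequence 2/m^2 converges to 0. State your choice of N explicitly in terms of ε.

N = (2/ε)^{1/2}

Suppose ε > 0. For m ≥ 1, |2/m^2 − 0| = 2/m^2.
2/m^2 < ε ⇔ m^2 > 2/ε ⇔ m > (2/ε)^{1/2}.
Take N = (2/ε)^{1/2}. Then m > N implies 2/m^2 < ε.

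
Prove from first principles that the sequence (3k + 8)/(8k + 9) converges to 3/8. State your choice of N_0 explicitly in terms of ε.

N_0 = (37/64)/ε

Let ε > 0. For k ≥ 1, |(3k + 8)/(8k + 9) − (3/8)| = |37|/(8(8k + 9)) = 37/(8(8k + 9)).
Since 8k + 9 ≥ 8k for k ≥ 1, this is ≤ 37/(8·8k) = (37/64)/k.
So |(3k + 8)/(8k + 9) − (3/8)| < ε whenever k > (37/64)/ε.
Take N_0 = (37/64)/ε. If k > N_0 then |(3k + 8)/(8k + 9) − (3/8)| ≤ (37/64)/k < ε.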